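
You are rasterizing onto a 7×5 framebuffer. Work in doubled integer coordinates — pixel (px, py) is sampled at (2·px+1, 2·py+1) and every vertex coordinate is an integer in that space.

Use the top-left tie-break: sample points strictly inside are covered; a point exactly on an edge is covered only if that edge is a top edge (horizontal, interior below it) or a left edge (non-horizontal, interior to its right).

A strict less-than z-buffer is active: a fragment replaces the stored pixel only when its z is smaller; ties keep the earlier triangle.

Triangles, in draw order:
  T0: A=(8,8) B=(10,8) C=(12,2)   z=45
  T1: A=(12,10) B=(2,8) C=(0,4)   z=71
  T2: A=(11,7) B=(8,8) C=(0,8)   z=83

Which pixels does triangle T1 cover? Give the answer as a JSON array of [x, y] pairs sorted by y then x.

T0:
  2·area = 12  (B↔C swapped to make it positive)
  edge (8, 8)→(12, 2): d=(4,-6) top-left  bias=+0
  edge (12, 2)→(10, 8): d=(-2,6) right/bottom  bias=-1
  edge (10, 8)→(8, 8): d=(-2,0) right/bottom  bias=-1
    (5,2)@(11, 5): e=[6,0,6] → .  [on edge]
    (4,3)@(9, 7): e=[2,8,2] → X
    (5,3)@(11, 7): e=[14,-4,2] → .
    (4,4)@(9, 9): e=[10,4,-2] → .
  covered (1 px):
    . . . . . . .
    . . . . . . .
    . . . . . . .
    . . . . X . .
    . . . . . . .
T1:
  2·area = 36
  edge (12, 10)→(2, 8): d=(-10,-2) top-left  bias=+0
  edge (2, 8)→(0, 4): d=(-2,-4) top-left  bias=+0
  edge (0, 4)→(12, 10): d=(12,6) right/bottom  bias=-1
    (0,2)@(1, 5): e=[28,2,6] → X
    (1,2)@(3, 5): e=[32,10,-6] → .
    (0,3)@(1, 7): e=[8,-2,30] → .
    (1,3)@(3, 7): e=[12,6,18] → X
    (2,3)@(5, 7): e=[16,14,6] → X
    (3,3)@(7, 7): e=[20,22,-6] → .
    (1,4)@(3, 9): e=[-8,2,42] → .
    (2,4)@(5, 9): e=[-4,10,30] → .
    (3,4)@(7, 9): e=[0,18,18] → X  [on edge]
    (4,4)@(9, 9): e=[4,26,6] → X
    (5,4)@(11, 9): e=[8,34,-6] → .
  covered (5 px):
    . . . . . . .
    . . . . . . .
    X . . . . . .
    . X X . . . .
    . . . X X . .
T2:
  2·area = 8
  edge (11, 7)→(8, 8): d=(-3,1) right/bottom  bias=-1
  edge (8, 8)→(0, 8): d=(-8,0) right/bottom  bias=-1
  edge (0, 8)→(11, 7): d=(11,-1) top-left  bias=+0
    (5,3)@(11, 7): e=[0,8,0] → .  [on edge]
    (2,4)@(5, 9): e=[0,-8,16] → .  [on edge]
  covered (0 px):
    . . . . . . .
    . . . . . . .
    . . . . . . .
    . . . . . . .
    . . . . . . .

Answer: [[0,2],[1,3],[2,3],[3,4],[4,4]]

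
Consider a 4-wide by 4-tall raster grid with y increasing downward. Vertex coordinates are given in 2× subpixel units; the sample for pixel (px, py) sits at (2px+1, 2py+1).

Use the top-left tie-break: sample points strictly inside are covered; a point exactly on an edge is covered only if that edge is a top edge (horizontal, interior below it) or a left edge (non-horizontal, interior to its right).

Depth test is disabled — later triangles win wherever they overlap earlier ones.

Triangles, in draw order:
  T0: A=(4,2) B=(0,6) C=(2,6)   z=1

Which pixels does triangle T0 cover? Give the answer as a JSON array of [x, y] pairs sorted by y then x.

T0:
  2·area = 8  (B↔C swapped to make it positive)
  edge (4, 2)→(2, 6): d=(-2,4) right/bottom  bias=-1
  edge (2, 6)→(0, 6): d=(-2,0) right/bottom  bias=-1
  edge (0, 6)→(4, 2): d=(4,-4) top-left  bias=+0
    (2,0)@(5, 1): e=[-2,10,0] → ·  [on edge]
    (1,1)@(3, 3): e=[2,6,0] → █  [on edge]
    (2,1)@(5, 3): e=[-6,6,8] → ·
    (0,2)@(1, 5): e=[6,2,0] → █  [on edge]
    (1,2)@(3, 5): e=[-2,2,8] → ·
    (0,3)@(1, 7): e=[2,-2,8] → ·
  covered (2 px):
    · · · ·
    · █ · ·
    █ · · ·
    · · · ·

Final: [[1,1],[0,2]]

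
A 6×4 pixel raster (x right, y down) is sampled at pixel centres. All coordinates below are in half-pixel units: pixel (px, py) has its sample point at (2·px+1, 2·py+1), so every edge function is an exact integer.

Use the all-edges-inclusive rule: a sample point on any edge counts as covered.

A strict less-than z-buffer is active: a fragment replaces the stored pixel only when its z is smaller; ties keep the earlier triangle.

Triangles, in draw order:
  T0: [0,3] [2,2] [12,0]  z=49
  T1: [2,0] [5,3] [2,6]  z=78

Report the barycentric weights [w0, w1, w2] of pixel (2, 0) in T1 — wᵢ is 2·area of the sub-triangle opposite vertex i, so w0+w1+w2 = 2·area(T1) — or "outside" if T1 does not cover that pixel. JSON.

T0:
  2·area = 6
  edge (0, 3)→(2, 2): d=(2,-1) inclusive
  edge (2, 2)→(12, 0): d=(10,-2) inclusive
  edge (12, 0)→(0, 3): d=(-12,3) inclusive
    (3,0)@(7, 1): e=[3,0,3] → █  [on edge]
    (4,0)@(9, 1): e=[5,4,-3] → ·
    (3,1)@(7, 3): e=[7,20,-21] → ·
  covered (1 px):
    · · · █ · ·
    · · · · · ·
    · · · · · ·
    · · · · · ·
T1:
  2·area = 18
  edge (2, 0)→(5, 3): d=(3,3) inclusive
  edge (5, 3)→(2, 6): d=(-3,3) inclusive
  edge (2, 6)→(2, 0): d=(0,-6) inclusive
    (1,0)@(3, 1): e=[0,12,6] → █  [on edge]
    (2,0)@(5, 1): e=[-6,6,18] → ·
    (3,0)@(7, 1): e=[-12,0,30] → ·  [on edge]
    (1,1)@(3, 3): e=[6,6,6] → █
    (2,1)@(5, 3): e=[0,0,18] → █  [on edge]
    (3,1)@(7, 3): e=[-6,-6,30] → ·
    (1,2)@(3, 5): e=[12,0,6] → █  [on edge]
    (2,2)@(5, 5): e=[6,-6,18] → ·
    (3,2)@(7, 5): e=[0,-12,30] → ·  [on edge]
    (0,3)@(1, 7): e=[24,0,-6] → ·  [on edge]
    (1,3)@(3, 7): e=[18,-6,6] → ·
    (4,3)@(9, 7): e=[0,-24,42] → ·  [on edge]
  covered (4 px):
    · █ · · · ·
    · █ █ · · ·
    · █ · · · ·
    · · · · · ·

Result: "outside"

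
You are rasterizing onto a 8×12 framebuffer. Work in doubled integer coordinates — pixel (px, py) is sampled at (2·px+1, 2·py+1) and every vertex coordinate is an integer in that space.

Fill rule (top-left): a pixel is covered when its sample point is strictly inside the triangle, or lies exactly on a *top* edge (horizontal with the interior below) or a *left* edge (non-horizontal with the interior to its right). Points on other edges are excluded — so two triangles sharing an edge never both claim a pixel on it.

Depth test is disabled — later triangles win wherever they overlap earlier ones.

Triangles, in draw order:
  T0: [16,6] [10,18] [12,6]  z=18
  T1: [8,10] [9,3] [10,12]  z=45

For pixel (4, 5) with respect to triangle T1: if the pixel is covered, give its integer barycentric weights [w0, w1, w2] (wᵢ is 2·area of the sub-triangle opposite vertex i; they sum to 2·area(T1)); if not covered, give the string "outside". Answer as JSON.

T0:
  2·area = 48
  edge (16, 6)→(10, 18): d=(-6,12) right/bottom  bias=-1
  edge (10, 18)→(12, 6): d=(2,-12) top-left  bias=+0
  edge (12, 6)→(16, 6): d=(4,0) top-left  bias=+0
    (6,3)@(13, 7): e=[30,14,4] → #
    (7,3)@(15, 7): e=[6,38,4] → #
    (6,4)@(13, 9): e=[18,18,12] → #
    (7,4)@(15, 9): e=[-6,42,12] → ·
    (6,5)@(13, 11): e=[6,22,20] → #
    (7,5)@(15, 11): e=[-18,46,20] → ·
    (5,6)@(11, 13): e=[18,2,28] → #
    (6,6)@(13, 13): e=[-6,26,28] → ·
    (5,7)@(11, 15): e=[6,6,36] → #
    (6,7)@(13, 15): e=[-18,30,36] → ·
    (5,8)@(11, 17): e=[-6,10,44] → ·
  covered (6 px):
    · · · · · · · ·
    · · · · · · · ·
    · · · · · · · ·
    · · · · · · # #
    · · · · · · # ·
    · · · · · · # ·
    · · · · · # · ·
    · · · · · # · ·
    · · · · · · · ·
    · · · · · · · ·
    · · · · · · · ·
    · · · · · · · ·
T1:
  2·area = 16
  edge (8, 10)→(9, 3): d=(1,-7) top-left  bias=+0
  edge (9, 3)→(10, 12): d=(1,9) right/bottom  bias=-1
  edge (10, 12)→(8, 10): d=(-2,-2) top-left  bias=+0
    (0,1)@(1, 3): e=[-56,72,0] → ·  [on edge]
    (4,1)@(9, 3): e=[0,0,16] → ·  [on edge]
    (1,2)@(3, 5): e=[-40,56,0] → ·  [on edge]
    (4,2)@(9, 5): e=[2,2,12] → #
    (5,2)@(11, 5): e=[16,-16,16] → ·
    (2,3)@(5, 7): e=[-24,40,0] → ·  [on edge]
    (4,3)@(9, 7): e=[4,4,8] → #
    (5,3)@(11, 7): e=[18,-14,12] → ·
    (3,4)@(7, 9): e=[-8,24,0] → ·  [on edge]
    (4,4)@(9, 9): e=[6,6,4] → #
    (5,4)@(11, 9): e=[20,-12,8] → ·
    (4,5)@(9, 11): e=[8,8,0] → #  [on edge]
    (5,6)@(11, 13): e=[24,-8,0] → ·  [on edge]
    (6,7)@(13, 15): e=[40,-24,0] → ·  [on edge]
    (3,8)@(7, 17): e=[0,32,-16] → ·  [on edge]
    (7,8)@(15, 17): e=[56,-40,0] → ·  [on edge]
    (5,10)@(11, 21): e=[32,0,-16] → ·  [on edge]
  covered (4 px):
    · · · · · · · ·
    · · · · · · · ·
    · · · · # · · ·
    · · · · # · · ·
    · · · · # · · ·
    · · · · # · · ·
    · · · · · · · ·
    · · · · · · · ·
    · · · · · · · ·
    · · · · · · · ·
    · · · · · · · ·
    · · · · · · · ·

Result: [8,0,8]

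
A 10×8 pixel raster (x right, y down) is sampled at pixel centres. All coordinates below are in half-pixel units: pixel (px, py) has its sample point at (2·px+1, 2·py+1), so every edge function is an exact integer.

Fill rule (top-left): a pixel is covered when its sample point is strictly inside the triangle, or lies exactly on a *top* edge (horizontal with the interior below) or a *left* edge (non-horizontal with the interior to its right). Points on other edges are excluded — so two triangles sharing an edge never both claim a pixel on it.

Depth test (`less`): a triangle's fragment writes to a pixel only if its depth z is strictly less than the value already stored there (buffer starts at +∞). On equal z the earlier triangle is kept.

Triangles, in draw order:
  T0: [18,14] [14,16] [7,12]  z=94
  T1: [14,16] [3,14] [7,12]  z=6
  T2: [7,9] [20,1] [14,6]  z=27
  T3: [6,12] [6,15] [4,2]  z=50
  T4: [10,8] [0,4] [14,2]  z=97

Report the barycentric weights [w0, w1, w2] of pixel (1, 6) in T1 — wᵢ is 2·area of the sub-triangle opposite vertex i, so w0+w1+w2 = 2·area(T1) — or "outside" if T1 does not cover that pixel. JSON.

T0:
  2·area = 30
  edge (18, 14)→(14, 16): d=(-4,2) right/bottom  bias=-1
  edge (14, 16)→(7, 12): d=(-7,-4) top-left  bias=+0
  edge (7, 12)→(18, 14): d=(11,2) right/bottom  bias=-1
    (4,6)@(9, 13): e=[22,1,7] → #
    (5,6)@(11, 13): e=[18,9,3] → #
    (6,6)@(13, 13): e=[14,17,-1] → ·
    (4,7)@(9, 15): e=[14,-13,29] → ·
    (5,7)@(11, 15): e=[10,-5,25] → ·
    (6,7)@(13, 15): e=[6,3,21] → #
    (7,7)@(15, 15): e=[2,11,17] → #
    (8,7)@(17, 15): e=[-2,19,13] → ·
  covered (4 px):
    · · · · · · · · · ·
    · · · · · · · · · ·
    · · · · · · · · · ·
    · · · · · · · · · ·
    · · · · · · · · · ·
    · · · · · · · · · ·
    · · · · # # · · · ·
    · · · · · · # # · ·
T1:
  2·area = 30
  edge (14, 16)→(3, 14): d=(-11,-2) top-left  bias=+0
  edge (3, 14)→(7, 12): d=(4,-2) top-left  bias=+0
  edge (7, 12)→(14, 16): d=(7,4) right/bottom  bias=-1
    (8,3)@(17, 7): e=[105,0,-75] → ·  [on edge]
    (6,4)@(13, 9): e=[75,0,-45] → ·  [on edge]
    (4,5)@(9, 11): e=[45,0,-15] → ·  [on edge]
    (2,6)@(5, 13): e=[15,0,15] → #  [on edge]
    (3,6)@(7, 13): e=[19,4,7] → #
    (4,6)@(9, 13): e=[23,8,-1] → ·
    (0,7)@(1, 15): e=[-15,0,45] → ·  [on edge]
    (2,7)@(5, 15): e=[-7,8,29] → ·
    (3,7)@(7, 15): e=[-3,12,21] → ·
    (4,7)@(9, 15): e=[1,16,13] → #
    (5,7)@(11, 15): e=[5,20,5] → #
    (6,7)@(13, 15): e=[9,24,-3] → ·
  covered (4 px):
    · · · · · · · · · ·
    · · · · · · · · · ·
    · · · · · · · · · ·
    · · · · · · · · · ·
    · · · · · · · · · ·
    · · · · · · · · · ·
    · · # # · · · · · ·
    · · · · # # · · · ·
T2:
  2·area = 17
  edge (7, 9)→(20, 1): d=(13,-8) top-left  bias=+0
  edge (20, 1)→(14, 6): d=(-6,5) right/bottom  bias=-1
  edge (14, 6)→(7, 9): d=(-7,3) right/bottom  bias=-1
    (8,1)@(17, 3): e=[2,3,12] → #
    (9,1)@(19, 3): e=[18,-7,6] → ·
    (7,2)@(15, 5): e=[12,1,4] → #
    (8,2)@(17, 5): e=[28,-9,-2] → ·
    (5,3)@(11, 7): e=[6,9,2] → #
    (6,3)@(13, 7): e=[22,-1,-4] → ·
    (7,3)@(15, 7): e=[38,-11,-10] → ·
    (3,4)@(7, 9): e=[0,17,0] → ·  [on edge]
    (5,4)@(11, 9): e=[32,-3,-12] → ·
  covered (3 px):
    · · · · · · · · · ·
    · · · · · · · · # ·
    · · · · · · · # · ·
    · · · · · # · · · ·
    · · · · · · · · · ·
    · · · · · · · · · ·
    · · · · · · · · · ·
    · · · · · · · · · ·
T3:
  2·area = 6
  edge (6, 12)→(6, 15): d=(0,3) right/bottom  bias=-1
  edge (6, 15)→(4, 2): d=(-2,-13) top-left  bias=+0
  edge (4, 2)→(6, 12): d=(2,10) right/bottom  bias=-1
    (2,3)@(5, 7): e=[3,3,0] → ·  [on edge]
  covered (0 px):
    · · · · · · · · · ·
    · · · · · · · · · ·
    · · · · · · · · · ·
    · · · · · · · · · ·
    · · · · · · · · · ·
    · · · · · · · · · ·
    · · · · · · · · · ·
    · · · · · · · · · ·
T4:
  2·area = 76
  edge (10, 8)→(0, 4): d=(-10,-4) top-left  bias=+0
  edge (0, 4)→(14, 2): d=(14,-2) top-left  bias=+0
  edge (14, 2)→(10, 8): d=(-4,6) right/bottom  bias=-1
    (3,1)@(7, 3): e=[38,0,38] → #  [on edge]
    (4,1)@(9, 3): e=[46,4,26] → #
    (5,1)@(11, 3): e=[54,8,14] → #
    (6,1)@(13, 3): e=[62,12,2] → #
    (7,1)@(15, 3): e=[70,16,-10] → ·
    (1,2)@(3, 5): e=[2,20,54] → #
    (2,2)@(5, 5): e=[10,24,42] → #
    (6,2)@(13, 5): e=[42,40,-6] → ·
    (1,3)@(3, 7): e=[-18,48,46] → ·
    (2,3)@(5, 7): e=[-10,52,34] → ·
    (3,3)@(7, 7): e=[-2,56,22] → ·
    (4,3)@(9, 7): e=[6,60,10] → #
  covered (10 px):
    · · · · · · · · · ·
    · · · # # # # · · ·
    · # # # # # · · · ·
    · · · · # · · · · ·
    · · · · · · · · · ·
    · · · · · · · · · ·
    · · · · · · · · · ·
    · · · · · · · · · ·

Answer: "outside"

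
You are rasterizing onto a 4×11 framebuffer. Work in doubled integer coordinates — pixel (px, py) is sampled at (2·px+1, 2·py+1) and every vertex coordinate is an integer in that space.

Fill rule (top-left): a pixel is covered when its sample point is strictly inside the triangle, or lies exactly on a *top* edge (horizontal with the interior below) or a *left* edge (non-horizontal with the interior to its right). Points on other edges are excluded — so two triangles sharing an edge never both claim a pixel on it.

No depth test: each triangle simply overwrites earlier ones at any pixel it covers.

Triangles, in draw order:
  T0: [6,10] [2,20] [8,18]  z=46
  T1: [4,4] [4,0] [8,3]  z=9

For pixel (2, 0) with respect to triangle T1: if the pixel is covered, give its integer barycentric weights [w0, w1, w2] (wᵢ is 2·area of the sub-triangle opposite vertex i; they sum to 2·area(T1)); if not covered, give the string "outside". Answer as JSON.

T0:
  2·area = 52  (B↔C swapped to make it positive)
  edge (6, 10)→(8, 18): d=(2,8) right/bottom  bias=-1
  edge (8, 18)→(2, 20): d=(-6,2) right/bottom  bias=-1
  edge (2, 20)→(6, 10): d=(4,-10) top-left  bias=+0
    (2,6)@(5, 13): e=[14,36,2] → █
    (3,6)@(7, 13): e=[-2,32,22] → ·
    (2,7)@(5, 15): e=[18,24,10] → █
    (3,7)@(7, 15): e=[2,20,30] → █
    (2,8)@(5, 17): e=[22,12,18] → █
    (1,9)@(3, 19): e=[42,4,6] → █
    (2,9)@(5, 19): e=[26,0,26] → ·  [on edge]
    (3,9)@(7, 19): e=[10,-4,46] → ·
    (1,10)@(3, 21): e=[46,-8,14] → ·
  covered (6 px):
    · · · ·
    · · · ·
    · · · ·
    · · · ·
    · · · ·
    · · · ·
    · · █ ·
    · · █ █
    · · █ █
    · █ · ·
    · · · ·
T1:
  2·area = 16
  edge (4, 4)→(4, 0): d=(0,-4) top-left  bias=+0
  edge (4, 0)→(8, 3): d=(4,3) right/bottom  bias=-1
  edge (8, 3)→(4, 4): d=(-4,1) right/bottom  bias=-1
    (2,0)@(5, 1): e=[4,1,11] → █
    (3,0)@(7, 1): e=[12,-5,9] → ·
    (2,1)@(5, 3): e=[4,9,3] → █
    (3,1)@(7, 3): e=[12,3,1] → █
    (2,2)@(5, 5): e=[4,17,-5] → ·
    (3,2)@(7, 5): e=[12,11,-7] → ·
  covered (3 px):
    · · █ ·
    · · █ █
    · · · ·
    · · · ·
    · · · ·
    · · · ·
    · · · ·
    · · · ·
    · · · ·
    · · · ·
    · · · ·

Answer: [1,11,4]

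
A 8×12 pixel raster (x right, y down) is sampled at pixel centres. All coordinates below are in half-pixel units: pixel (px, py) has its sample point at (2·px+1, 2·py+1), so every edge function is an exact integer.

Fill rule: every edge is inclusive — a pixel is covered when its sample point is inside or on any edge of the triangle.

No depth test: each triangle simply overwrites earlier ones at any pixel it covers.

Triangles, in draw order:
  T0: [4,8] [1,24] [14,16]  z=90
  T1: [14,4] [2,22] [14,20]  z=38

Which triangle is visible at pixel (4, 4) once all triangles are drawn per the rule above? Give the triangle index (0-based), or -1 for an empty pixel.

T0:
  2·area = 184  (B↔C swapped to make it positive)
  edge (4, 8)→(14, 16): d=(10,8) inclusive
  edge (14, 16)→(1, 24): d=(-13,8) inclusive
  edge (1, 24)→(4, 8): d=(3,-16) inclusive
    (2,4)@(5, 9): e=[2,163,19] → #
    (3,4)@(7, 9): e=[-14,147,51] → ·
    (2,5)@(5, 11): e=[22,137,25] → #
    (3,5)@(7, 11): e=[6,121,57] → #
    (4,5)@(9, 11): e=[-10,105,89] → ·
    (2,6)@(5, 13): e=[42,111,31] → #
    (4,6)@(9, 13): e=[10,79,95] → #
    (5,6)@(11, 13): e=[-6,63,127] → ·
    (1,7)@(3, 15): e=[78,101,5] → #
    (5,7)@(11, 15): e=[14,37,133] → #
    (6,7)@(13, 15): e=[-2,21,165] → ·
    (1,8)@(3, 17): e=[98,75,11] → #
  covered (22 px):
    · · · · · · · ·
    · · · · · · · ·
    · · · · · · · ·
    · · · · · · · ·
    · · # · · · · ·
    · · # # · · · ·
    · · # # # · · ·
    · # # # # # · ·
    · # # # # # · ·
    · # # # # · · ·
    · # # · · · · ·
    · · · · · · · ·
T1:
  2·area = 192  (B↔C swapped to make it positive)
  edge (14, 4)→(14, 20): d=(0,16) inclusive
  edge (14, 20)→(2, 22): d=(-12,2) inclusive
  edge (2, 22)→(14, 4): d=(12,-18) inclusive
    (6,3)@(13, 7): e=[16,158,18] → #
    (7,3)@(15, 7): e=[-16,154,54] → ·
    (5,4)@(11, 9): e=[48,138,6] → #
    (7,4)@(15, 9): e=[-16,130,78] → ·
    (5,5)@(11, 11): e=[48,114,30] → #
    (7,5)@(15, 11): e=[-16,106,102] → ·
    (4,6)@(9, 13): e=[80,94,18] → #
    (7,6)@(15, 13): e=[-16,82,126] → ·
    (3,7)@(7, 15): e=[112,74,6] → #
    (7,7)@(15, 15): e=[-16,58,150] → ·
    (3,8)@(7, 17): e=[112,50,30] → #
    (7,8)@(15, 17): e=[-16,34,174] → ·
  covered (24 px):
    · · · · · · · ·
    · · · · · · · ·
    · · · · · · · ·
    · · · · · · # ·
    · · · · · # # ·
    · · · · · # # ·
    · · · · # # # ·
    · · · # # # # ·
    · · · # # # # ·
    · · # # # # # ·
    · # # # · · · ·
    · · · · · · · ·

Z-buffer (winner per pixel, '.' = empty):
  . . . . . . . .
  . . . . . . . .
  . . . . . . . .
  . . . . . . 1 .
  . . 0 . . 1 1 .
  . . 0 0 . 1 1 .
  . . 0 0 1 1 1 .
  . 0 0 1 1 1 1 .
  . 0 0 1 1 1 1 .
  . 0 1 1 1 1 1 .
  . 1 1 1 . . . .
  . . . . . . . .

Result: -1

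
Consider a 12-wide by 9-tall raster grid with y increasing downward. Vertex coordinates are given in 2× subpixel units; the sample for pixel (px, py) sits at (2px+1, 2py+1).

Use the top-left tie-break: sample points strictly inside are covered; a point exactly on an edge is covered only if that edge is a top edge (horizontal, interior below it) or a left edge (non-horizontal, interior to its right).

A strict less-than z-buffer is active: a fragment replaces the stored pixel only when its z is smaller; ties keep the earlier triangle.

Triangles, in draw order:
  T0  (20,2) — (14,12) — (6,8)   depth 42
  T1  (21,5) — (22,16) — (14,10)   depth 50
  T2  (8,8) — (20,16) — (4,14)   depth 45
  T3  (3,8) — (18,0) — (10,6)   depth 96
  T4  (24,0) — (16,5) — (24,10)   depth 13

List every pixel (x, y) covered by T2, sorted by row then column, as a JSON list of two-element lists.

T0:
  2·area = 104
  edge (20, 2)→(14, 12): d=(-6,10) right/bottom  bias=-1
  edge (14, 12)→(6, 8): d=(-8,-4) top-left  bias=+0
  edge (6, 8)→(20, 2): d=(14,-6) top-left  bias=+0
    (9,1)@(19, 3): e=[4,92,8] → X
    (10,1)@(21, 3): e=[-16,100,20] → .
    (6,2)@(13, 5): e=[52,52,0] → X  [on edge]
    (7,2)@(15, 5): e=[32,60,12] → X
    (8,2)@(17, 5): e=[12,68,24] → X
    (9,2)@(19, 5): e=[-8,76,36] → .
    (4,3)@(9, 7): e=[80,20,4] → X
    (5,3)@(11, 7): e=[60,28,16] → X
    (8,3)@(17, 7): e=[0,52,52] → .  [on edge]
    (4,4)@(9, 9): e=[68,4,32] → X
    (8,4)@(17, 9): e=[-12,36,80] → .
    (4,5)@(9, 11): e=[56,-12,60] → .
    (5,8)@(11, 17): e=[0,-52,156] → .  [on edge]
  covered (13 px):
    . . . . . . . . . . . .
    . . . . . . . . . X . .
    . . . . . . X X X . . .
    . . . . X X X X . . . .
    . . . . X X X X . . . .
    . . . . . . X . . . . .
    . . . . . . . . . . . .
    . . . . . . . . . . . .
    . . . . . . . . . . . .
T1:
  2·area = 82
  edge (21, 5)→(22, 16): d=(1,11) right/bottom  bias=-1
  edge (22, 16)→(14, 10): d=(-8,-6) top-left  bias=+0
  edge (14, 10)→(21, 5): d=(7,-5) top-left  bias=+0
    (10,2)@(21, 5): e=[0,82,0] → .  [on edge]
    (9,3)@(19, 7): e=[24,54,4] → X
    (10,3)@(21, 7): e=[2,66,14] → X
    (11,3)@(23, 7): e=[-20,78,24] → .
    (8,4)@(17, 9): e=[48,26,8] → X
    (11,4)@(23, 9): e=[-18,62,38] → .
    (8,5)@(17, 11): e=[50,10,22] → X
    (11,5)@(23, 11): e=[-16,46,52] → .
    (8,6)@(17, 13): e=[52,-6,36] → .
    (9,6)@(19, 13): e=[30,6,46] → X
    (11,6)@(23, 13): e=[-14,30,66] → .
    (3,7)@(7, 15): e=[164,-82,0] → .  [on edge]
  covered (11 px):
    . . . . . . . . . . . .
    . . . . . . . . . . . .
    . . . . . . . . . . . .
    . . . . . . . . . X X .
    . . . . . . . . X X X .
    . . . . . . . . X X X .
    . . . . . . . . . X X .
    . . . . . . . . . . X .
    . . . . . . . . . . . .
T2:
  2·area = 104
  edge (8, 8)→(20, 16): d=(12,8) right/bottom  bias=-1
  edge (20, 16)→(4, 14): d=(-16,-2) top-left  bias=+0
  edge (4, 14)→(8, 8): d=(4,-6) top-left  bias=+0
    (4,4)@(9, 9): e=[4,90,10] → X
    (5,4)@(11, 9): e=[-12,94,22] → .
    (3,5)@(7, 11): e=[44,54,6] → X
    (5,5)@(11, 11): e=[12,62,30] → X
    (6,5)@(13, 11): e=[-4,66,42] → .
    (2,6)@(5, 13): e=[84,18,2] → X
    (6,6)@(13, 13): e=[20,34,50] → X
    (7,6)@(15, 13): e=[4,38,62] → X
    (8,6)@(17, 13): e=[-12,42,74] → .
    (2,7)@(5, 15): e=[108,-14,10] → .
    (3,7)@(7, 15): e=[92,-10,22] → .
    (4,7)@(9, 15): e=[76,-6,34] → .
  covered (13 px):
    . . . . . . . . . . . .
    . . . . . . . . . . . .
    . . . . . . . . . . . .
    . . . . . . . . . . . .
    . . . . X . . . . . . .
    . . . X X X . . . . . .
    . . X X X X X X . . . .
    . . . . . . X X X . . .
    . . . . . . . . . . . .
T3:
  2·area = 26
  edge (3, 8)→(18, 0): d=(15,-8) top-left  bias=+0
  edge (18, 0)→(10, 6): d=(-8,6) right/bottom  bias=-1
  edge (10, 6)→(3, 8): d=(-7,2) right/bottom  bias=-1
    (6,1)@(13, 3): e=[5,6,15] → X
    (7,1)@(15, 3): e=[21,-6,11] → .
    (4,2)@(9, 5): e=[3,14,9] → X
    (5,2)@(11, 5): e=[19,2,5] → X
    (6,2)@(13, 5): e=[35,-10,1] → .
    (2,3)@(5, 7): e=[1,22,3] → X
    (3,3)@(7, 7): e=[17,10,-1] → .
    (4,3)@(9, 7): e=[33,-2,-5] → .
    (5,3)@(11, 7): e=[49,-14,-9] → .
    (2,4)@(5, 9): e=[31,6,-11] → .
  covered (4 px):
    . . . . . . . . . . . .
    . . . . . . X . . . . .
    . . . . X X . . . . . .
    . . X . . . . . . . . .
    . . . . . . . . . . . .
    . . . . . . . . . . . .
    . . . . . . . . . . . .
    . . . . . . . . . . . .
    . . . . . . . . . . . .
T4:
  2·area = 80  (B↔C swapped to make it positive)
  edge (24, 0)→(24, 10): d=(0,10) right/bottom  bias=-1
  edge (24, 10)→(16, 5): d=(-8,-5) top-left  bias=+0
  edge (16, 5)→(24, 0): d=(8,-5) top-left  bias=+0
    (11,0)@(23, 1): e=[10,67,3] → X
    (10,1)@(21, 3): e=[30,41,9] → X
    (8,2)@(17, 5): e=[70,5,5] → X
    (9,2)@(19, 5): e=[50,15,15] → X
    (8,3)@(17, 7): e=[70,-11,21] → .
    (9,3)@(19, 7): e=[50,-1,31] → .
    (10,3)@(21, 7): e=[30,9,41] → X
    (10,4)@(21, 9): e=[30,-7,57] → .
    (11,4)@(23, 9): e=[10,3,67] → X
    (11,5)@(23, 11): e=[10,-13,83] → .
  covered (10 px):
    . . . . . . . . . . . X
    . . . . . . . . . . X X
    . . . . . . . . X X X X
    . . . . . . . . . . X X
    . . . . . . . . . . . X
    . . . . . . . . . . . .
    . . . . . . . . . . . .
    . . . . . . . . . . . .
    . . . . . . . . . . . .

Final: [[4,4],[3,5],[4,5],[5,5],[2,6],[3,6],[4,6],[5,6],[6,6],[7,6],[6,7],[7,7],[8,7]]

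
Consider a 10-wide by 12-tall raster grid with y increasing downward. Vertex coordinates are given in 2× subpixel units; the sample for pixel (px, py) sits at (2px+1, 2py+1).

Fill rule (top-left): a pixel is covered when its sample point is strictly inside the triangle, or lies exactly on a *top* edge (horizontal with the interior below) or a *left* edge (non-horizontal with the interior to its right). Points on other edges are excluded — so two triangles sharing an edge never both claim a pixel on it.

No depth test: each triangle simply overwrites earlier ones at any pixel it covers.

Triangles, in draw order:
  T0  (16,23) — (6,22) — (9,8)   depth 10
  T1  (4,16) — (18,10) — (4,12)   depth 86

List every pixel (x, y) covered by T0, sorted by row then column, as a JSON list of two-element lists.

T0:
  2·area = 143
  edge (16, 23)→(6, 22): d=(-10,-1) top-left  bias=+0
  edge (6, 22)→(9, 8): d=(3,-14) top-left  bias=+0
  edge (9, 8)→(16, 23): d=(7,15) right/bottom  bias=-1
    (4,4)@(9, 9): e=[133,3,7] → █
    (5,4)@(11, 9): e=[135,31,-23] → ·
    (4,5)@(9, 11): e=[113,9,21] → █
    (5,5)@(11, 11): e=[115,37,-9] → ·
    (4,6)@(9, 13): e=[93,15,35] → █
    (5,6)@(11, 13): e=[95,43,5] → █
    (6,6)@(13, 13): e=[97,71,-25] → ·
    (4,7)@(9, 15): e=[73,21,49] → █
    (6,7)@(13, 15): e=[77,77,-11] → ·
    (4,8)@(9, 17): e=[53,27,63] → █
    (6,8)@(13, 17): e=[57,83,3] → █
    (7,8)@(15, 17): e=[59,111,-27] → ·
  covered (18 px):
    · · · · · · · · · ·
    · · · · · · · · · ·
    · · · · · · · · · ·
    · · · · · · · · · ·
    · · · · █ · · · · ·
    · · · · █ · · · · ·
    · · · · █ █ · · · ·
    · · · · █ █ · · · ·
    · · · · █ █ █ · · ·
    · · · █ █ █ █ · · ·
    · · · █ █ █ █ █ · ·
    · · · · · · · · · ·
T1:
  2·area = 56  (B↔C swapped to make it positive)
  edge (4, 16)→(4, 12): d=(0,-4) top-left  bias=+0
  edge (4, 12)→(18, 10): d=(14,-2) top-left  bias=+0
  edge (18, 10)→(4, 16): d=(-14,6) right/bottom  bias=-1
    (5,5)@(11, 11): e=[28,0,28] → █  [on edge]
    (6,5)@(13, 11): e=[36,4,16] → █
    (7,5)@(15, 11): e=[44,8,4] → █
    (8,5)@(17, 11): e=[52,12,-8] → ·
    (2,6)@(5, 13): e=[4,16,36] → █
    (3,6)@(7, 13): e=[12,20,24] → █
    (4,6)@(9, 13): e=[20,24,12] → █
    (5,6)@(11, 13): e=[28,28,0] → ·  [on edge]
    (6,6)@(13, 13): e=[36,32,-12] → ·
    (7,6)@(15, 13): e=[44,36,-24] → ·
    (2,7)@(5, 15): e=[4,44,8] → █
    (3,7)@(7, 15): e=[12,48,-4] → ·
  covered (7 px):
    · · · · · · · · · ·
    · · · · · · · · · ·
    · · · · · · · · · ·
    · · · · · · · · · ·
    · · · · · · · · · ·
    · · · · · █ █ █ · ·
    · · █ █ █ · · · · ·
    · · █ · · · · · · ·
    · · · · · · · · · ·
    · · · · · · · · · ·
    · · · · · · · · · ·
    · · · · · · · · · ·

Answer: [[4,4],[4,5],[4,6],[5,6],[4,7],[5,7],[4,8],[5,8],[6,8],[3,9],[4,9],[5,9],[6,9],[3,10],[4,10],[5,10],[6,10],[7,10]]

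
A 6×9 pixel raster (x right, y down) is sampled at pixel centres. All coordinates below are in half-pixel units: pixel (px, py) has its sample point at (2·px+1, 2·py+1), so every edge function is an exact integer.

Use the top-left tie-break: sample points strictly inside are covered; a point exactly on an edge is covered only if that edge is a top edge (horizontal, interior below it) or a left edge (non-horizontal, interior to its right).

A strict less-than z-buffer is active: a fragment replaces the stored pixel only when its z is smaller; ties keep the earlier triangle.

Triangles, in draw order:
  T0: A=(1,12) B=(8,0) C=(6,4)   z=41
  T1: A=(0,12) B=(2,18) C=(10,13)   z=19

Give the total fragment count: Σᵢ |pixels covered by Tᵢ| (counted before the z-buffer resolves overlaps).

T0:
  2·area = 4
  edge (1, 12)→(8, 0): d=(7,-12) top-left  bias=+0
  edge (8, 0)→(6, 4): d=(-2,4) right/bottom  bias=-1
  edge (6, 4)→(1, 12): d=(-5,8) right/bottom  bias=-1
  covered (0 px):
    . . . . . .
    . . . . . .
    . . . . . .
    . . . . . .
    . . . . . .
    . . . . . .
    . . . . . .
    . . . . . .
    . . . . . .
T1:
  2·area = 58  (B↔C swapped to make it positive)
  edge (0, 12)→(10, 13): d=(10,1) right/bottom  bias=-1
  edge (10, 13)→(2, 18): d=(-8,5) right/bottom  bias=-1
  edge (2, 18)→(0, 12): d=(-2,-6) top-left  bias=+0
    (0,6)@(1, 13): e=[9,45,4] → X
    (1,6)@(3, 13): e=[7,35,16] → X
    (2,6)@(5, 13): e=[5,25,28] → X
    (3,6)@(7, 13): e=[3,15,40] → X
    (4,6)@(9, 13): e=[1,5,52] → X
    (5,6)@(11, 13): e=[-1,-5,64] → .
    (0,7)@(1, 15): e=[29,29,0] → X  [on edge]
    (3,7)@(7, 15): e=[23,-1,36] → .
    (4,7)@(9, 15): e=[21,-11,48] → .
    (0,8)@(1, 17): e=[49,13,-4] → .
    (1,8)@(3, 17): e=[47,3,8] → X
    (2,8)@(5, 17): e=[45,-7,20] → .
  covered (9 px):
    . . . . . .
    . . . . . .
    . . . . . .
    . . . . . .
    . . . . . .
    . . . . . .
    X X X X X .
    X X X . . .
    . X . . . .

Answer: 9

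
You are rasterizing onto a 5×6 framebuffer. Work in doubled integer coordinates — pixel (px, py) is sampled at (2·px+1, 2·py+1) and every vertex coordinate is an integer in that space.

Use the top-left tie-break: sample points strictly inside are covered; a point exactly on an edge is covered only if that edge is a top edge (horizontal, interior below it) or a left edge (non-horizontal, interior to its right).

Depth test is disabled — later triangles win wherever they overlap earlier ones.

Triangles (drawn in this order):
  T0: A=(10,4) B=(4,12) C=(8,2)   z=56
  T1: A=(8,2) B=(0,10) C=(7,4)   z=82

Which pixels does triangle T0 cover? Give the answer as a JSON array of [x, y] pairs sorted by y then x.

T0:
  2·area = 28
  edge (10, 4)→(4, 12): d=(-6,8) right/bottom  bias=-1
  edge (4, 12)→(8, 2): d=(4,-10) top-left  bias=+0
  edge (8, 2)→(10, 4): d=(2,2) right/bottom  bias=-1
    (3,0)@(7, 1): e=[42,-14,0] → .  [on edge]
    (4,1)@(9, 3): e=[14,14,0] → .  [on edge]
    (3,2)@(7, 5): e=[18,2,8] → X
    (4,2)@(9, 5): e=[2,22,4] → X
    (3,3)@(7, 7): e=[6,10,12] → X
    (4,3)@(9, 7): e=[-10,30,8] → .
    (3,4)@(7, 9): e=[-6,18,16] → .
  covered (3 px):
    . . . . .
    . . . . .
    . . . X X
    . . . X .
    . . . . .
    . . . . .
T1:
  2·area = 8  (B↔C swapped to make it positive)
  edge (8, 2)→(7, 4): d=(-1,2) right/bottom  bias=-1
  edge (7, 4)→(0, 10): d=(-7,6) right/bottom  bias=-1
  edge (0, 10)→(8, 2): d=(8,-8) top-left  bias=+0
    (4,0)@(9, 1): e=[-1,9,0] → .  [on edge]
    (3,1)@(7, 3): e=[1,7,0] → X  [on edge]
    (4,1)@(9, 3): e=[-3,-5,16] → .
    (2,2)@(5, 5): e=[3,5,0] → X  [on edge]
    (3,2)@(7, 5): e=[-1,-7,16] → .
    (1,3)@(3, 7): e=[5,3,0] → X  [on edge]
    (2,3)@(5, 7): e=[1,-9,16] → .
    (0,4)@(1, 9): e=[7,1,0] → X  [on edge]
    (1,4)@(3, 9): e=[3,-11,16] → .
    (0,5)@(1, 11): e=[5,-13,16] → .
  covered (4 px):
    . . . . .
    . . . X .
    . . X . .
    . X . . .
    X . . . .
    . . . . .

Result: [[3,2],[4,2],[3,3]]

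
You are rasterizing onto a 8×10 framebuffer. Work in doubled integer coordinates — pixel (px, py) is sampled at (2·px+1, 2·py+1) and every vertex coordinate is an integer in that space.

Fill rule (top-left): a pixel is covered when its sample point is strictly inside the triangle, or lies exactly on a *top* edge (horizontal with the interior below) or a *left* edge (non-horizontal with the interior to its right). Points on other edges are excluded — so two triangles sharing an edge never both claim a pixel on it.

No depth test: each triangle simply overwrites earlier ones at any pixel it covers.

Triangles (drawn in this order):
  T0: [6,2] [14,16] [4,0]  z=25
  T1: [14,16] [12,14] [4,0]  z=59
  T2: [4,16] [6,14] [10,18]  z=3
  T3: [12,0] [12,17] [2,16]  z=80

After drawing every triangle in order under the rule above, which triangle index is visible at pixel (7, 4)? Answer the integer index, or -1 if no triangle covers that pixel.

T0:
  2·area = 12
  edge (6, 2)→(14, 16): d=(8,14) right/bottom  bias=-1
  edge (14, 16)→(4, 0): d=(-10,-16) top-left  bias=+0
  edge (4, 0)→(6, 2): d=(2,2) right/bottom  bias=-1
    (2,0)@(5, 1): e=[6,6,0] → ·  [on edge]
    (3,1)@(7, 3): e=[-6,18,0] → ·  [on edge]
    (4,2)@(9, 5): e=[-18,30,0] → ·  [on edge]
    (5,3)@(11, 7): e=[-30,42,0] → ·  [on edge]
    (6,4)@(13, 9): e=[-42,54,0] → ·  [on edge]
    (5,5)@(11, 11): e=[2,2,8] → █
    (6,5)@(13, 11): e=[-26,34,4] → ·
    (7,5)@(15, 11): e=[-54,66,0] → ·  [on edge]
    (5,6)@(11, 13): e=[18,-18,12] → ·
  covered (1 px):
    · · · · · · · ·
    · · · · · · · ·
    · · · · · · · ·
    · · · · · · · ·
    · · · · · · · ·
    · · · · · █ · ·
    · · · · · · · ·
    · · · · · · · ·
    · · · · · · · ·
    · · · · · · · ·
T1:
  2·area = 12
  edge (14, 16)→(12, 14): d=(-2,-2) top-left  bias=+0
  edge (12, 14)→(4, 0): d=(-8,-14) top-left  bias=+0
  edge (4, 0)→(14, 16): d=(10,16) right/bottom  bias=-1
    (0,1)@(1, 3): e=[0,-66,78] → ·  [on edge]
    (1,2)@(3, 5): e=[0,-54,66] → ·  [on edge]
    (3,2)@(7, 5): e=[8,2,2] → █
    (4,2)@(9, 5): e=[12,30,-30] → ·
    (2,3)@(5, 7): e=[0,-42,54] → ·  [on edge]
    (3,3)@(7, 7): e=[4,-14,22] → ·
    (3,4)@(7, 9): e=[0,-30,42] → ·  [on edge]
    (4,5)@(9, 11): e=[0,-18,30] → ·  [on edge]
    (5,6)@(11, 13): e=[0,-6,18] → ·  [on edge]
    (6,7)@(13, 15): e=[0,6,6] → █  [on edge]
    (7,7)@(15, 15): e=[4,34,-26] → ·
    (6,8)@(13, 17): e=[-4,-10,26] → ·
    (7,8)@(15, 17): e=[0,18,-6] → ·  [on edge]
  covered (2 px):
    · · · · · · · ·
    · · · · · · · ·
    · · · █ · · · ·
    · · · · · · · ·
    · · · · · · · ·
    · · · · · · · ·
    · · · · · · · ·
    · · · · · · █ ·
    · · · · · · · ·
    · · · · · · · ·
T2:
  2·area = 16
  edge (4, 16)→(6, 14): d=(2,-2) top-left  bias=+0
  edge (6, 14)→(10, 18): d=(4,4) right/bottom  bias=-1
  edge (10, 18)→(4, 16): d=(-6,-2) top-left  bias=+0
    (7,2)@(15, 5): e=[0,-72,88] → ·  [on edge]
    (6,3)@(13, 7): e=[0,-56,72] → ·  [on edge]
    (0,4)@(1, 9): e=[-20,0,36] → ·  [on edge]
    (5,4)@(11, 9): e=[0,-40,56] → ·  [on edge]
    (1,5)@(3, 11): e=[-12,0,28] → ·  [on edge]
    (4,5)@(9, 11): e=[0,-24,40] → ·  [on edge]
    (2,6)@(5, 13): e=[-4,0,20] → ·  [on edge]
    (3,6)@(7, 13): e=[0,-8,24] → ·  [on edge]
    (0,7)@(1, 15): e=[-8,24,0] → ·  [on edge]
    (2,7)@(5, 15): e=[0,8,8] → █  [on edge]
    (3,7)@(7, 15): e=[4,0,12] → ·  [on edge]
    (1,8)@(3, 17): e=[0,24,-8] → ·  [on edge]
    (3,8)@(7, 17): e=[8,8,0] → █  [on edge]
    (4,8)@(9, 17): e=[12,0,4] → ·  [on edge]
    (0,9)@(1, 19): e=[0,40,-24] → ·  [on edge]
    (5,9)@(11, 19): e=[20,0,-4] → ·  [on edge]
    (6,9)@(13, 19): e=[24,-8,0] → ·  [on edge]
  covered (2 px):
    · · · · · · · ·
    · · · · · · · ·
    · · · · · · · ·
    · · · · · · · ·
    · · · · · · · ·
    · · · · · · · ·
    · · · · · · · ·
    · · █ · · · · ·
    · · · █ · · · ·
    · · · · · · · ·
T3:
  2·area = 170
  edge (12, 0)→(12, 17): d=(0,17) right/bottom  bias=-1
  edge (12, 17)→(2, 16): d=(-10,-1) top-left  bias=+0
  edge (2, 16)→(12, 0): d=(10,-16) top-left  bias=+0
    (5,1)@(11, 3): e=[17,139,14] → █
    (6,1)@(13, 3): e=[-17,141,46] → ·
    (4,2)@(9, 5): e=[51,117,2] → █
    (6,2)@(13, 5): e=[-17,121,66] → ·
    (4,3)@(9, 7): e=[51,97,22] → █
    (6,3)@(13, 7): e=[-17,101,86] → ·
    (3,4)@(7, 9): e=[85,75,10] → █
    (6,4)@(13, 9): e=[-17,81,106] → ·
    (3,5)@(7, 11): e=[85,55,30] → █
    (6,5)@(13, 11): e=[-17,61,126] → ·
    (2,6)@(5, 13): e=[119,33,18] → █
    (6,6)@(13, 13): e=[-17,41,146] → ·
  covered (20 px):
    · · · · · · · ·
    · · · · · █ · ·
    · · · · █ █ · ·
    · · · · █ █ · ·
    · · · █ █ █ · ·
    · · · █ █ █ · ·
    · · █ █ █ █ · ·
    · █ █ █ █ █ · ·
    · · · · · · · ·
    · · · · · · · ·

Z-buffer (winner per pixel, '.' = empty):
  . . . . . . . .
  . . . . . 3 . .
  . . . 1 3 3 . .
  . . . . 3 3 . .
  . . . 3 3 3 . .
  . . . 3 3 3 . .
  . . 3 3 3 3 . .
  . 3 3 3 3 3 1 .
  . . . 2 . . . .
  . . . . . . . .

Final: -1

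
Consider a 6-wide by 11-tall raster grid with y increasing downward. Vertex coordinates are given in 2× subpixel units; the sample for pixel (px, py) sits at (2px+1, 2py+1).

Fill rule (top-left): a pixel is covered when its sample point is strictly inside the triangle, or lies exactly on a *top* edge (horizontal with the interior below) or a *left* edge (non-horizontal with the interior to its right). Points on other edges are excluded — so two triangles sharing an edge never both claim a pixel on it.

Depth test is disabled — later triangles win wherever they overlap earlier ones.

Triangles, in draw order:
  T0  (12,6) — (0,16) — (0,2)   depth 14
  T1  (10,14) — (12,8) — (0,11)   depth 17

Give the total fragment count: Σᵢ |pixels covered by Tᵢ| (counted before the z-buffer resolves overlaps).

T0:
  2·area = 168
  edge (12, 6)→(0, 16): d=(-12,10) right/bottom  bias=-1
  edge (0, 16)→(0, 2): d=(0,-14) top-left  bias=+0
  edge (0, 2)→(12, 6): d=(12,4) right/bottom  bias=-1
    (0,1)@(1, 3): e=[146,14,8] → X
    (1,1)@(3, 3): e=[126,42,0] → .  [on edge]
    (0,2)@(1, 5): e=[122,14,32] → X
    (1,2)@(3, 5): e=[102,42,24] → X
    (2,2)@(5, 5): e=[82,70,16] → X
    (3,2)@(7, 5): e=[62,98,8] → X
    (4,2)@(9, 5): e=[42,126,0] → .  [on edge]
    (0,3)@(1, 7): e=[98,14,56] → X
    (4,3)@(9, 7): e=[18,126,24] → X
    (5,3)@(11, 7): e=[-2,154,16] → .
    (0,4)@(1, 9): e=[74,14,80] → X
    (4,4)@(9, 9): e=[-6,126,48] → .
  covered (20 px):
    . . . . . .
    X . . . . .
    X X X X . .
    X X X X X .
    X X X X . .
    X X X . . .
    X X . . . .
    X . . . . .
    . . . . . .
    . . . . . .
    . . . . . .
T1:
  2·area = 66  (B↔C swapped to make it positive)
  edge (10, 14)→(0, 11): d=(-10,-3) top-left  bias=+0
  edge (0, 11)→(12, 8): d=(12,-3) top-left  bias=+0
  edge (12, 8)→(10, 14): d=(-2,6) right/bottom  bias=-1
    (4,4)@(9, 9): e=[47,3,16] → X
    (5,4)@(11, 9): e=[53,9,4] → X
    (0,5)@(1, 11): e=[3,3,60] → X
    (1,5)@(3, 11): e=[9,9,48] → X
    (2,5)@(5, 11): e=[15,15,36] → X
    (3,5)@(7, 11): e=[21,21,24] → X
    (5,5)@(11, 11): e=[33,33,0] → .  [on edge]
    (0,6)@(1, 13): e=[-17,27,56] → .
    (1,6)@(3, 13): e=[-11,33,44] → .
    (2,6)@(5, 13): e=[-5,39,32] → .
    (3,6)@(7, 13): e=[1,45,20] → X
    (5,6)@(11, 13): e=[13,57,-4] → .
    (4,8)@(9, 17): e=[-33,99,0] → .  [on edge]
  covered (9 px):
    . . . . . .
    . . . . . .
    . . . . . .
    . . . . . .
    . . . . X X
    X X X X X .
    . . . X X .
    . . . . . .
    . . . . . .
    . . . . . .
    . . . . . .

Final: 29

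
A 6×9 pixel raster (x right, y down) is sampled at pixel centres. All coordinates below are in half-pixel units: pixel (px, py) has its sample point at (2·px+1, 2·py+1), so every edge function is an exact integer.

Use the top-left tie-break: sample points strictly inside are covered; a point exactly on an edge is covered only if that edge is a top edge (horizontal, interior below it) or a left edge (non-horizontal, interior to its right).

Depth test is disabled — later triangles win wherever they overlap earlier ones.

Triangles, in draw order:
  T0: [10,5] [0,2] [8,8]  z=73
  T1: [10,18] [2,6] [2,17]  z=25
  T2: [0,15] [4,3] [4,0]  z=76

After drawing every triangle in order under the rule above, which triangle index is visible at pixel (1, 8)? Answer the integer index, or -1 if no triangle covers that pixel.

T0:
  2·area = 36  (B↔C swapped to make it positive)
  edge (10, 5)→(8, 8): d=(-2,3) right/bottom  bias=-1
  edge (8, 8)→(0, 2): d=(-8,-6) top-left  bias=+0
  edge (0, 2)→(10, 5): d=(10,3) right/bottom  bias=-1
    (1,1)@(3, 3): e=[25,10,1] → X
    (2,1)@(5, 3): e=[19,22,-5] → .
    (1,2)@(3, 5): e=[21,-6,21] → .
    (2,2)@(5, 5): e=[15,6,15] → X
    (3,2)@(7, 5): e=[9,18,9] → X
    (4,2)@(9, 5): e=[3,30,3] → X
    (5,2)@(11, 5): e=[-3,42,-3] → .
    (2,3)@(5, 7): e=[11,-10,35] → .
    (3,3)@(7, 7): e=[5,2,29] → X
    (4,3)@(9, 7): e=[-1,14,23] → .
    (3,4)@(7, 9): e=[1,-14,49] → .
  covered (5 px):
    . . . . . .
    . X . . . .
    . . X X X .
    . . . X . .
    . . . . . .
    . . . . . .
    . . . . . .
    . . . . . .
    . . . . . .
T1:
  2·area = 88  (B↔C swapped to make it positive)
  edge (10, 18)→(2, 17): d=(-8,-1) top-left  bias=+0
  edge (2, 17)→(2, 6): d=(0,-11) top-left  bias=+0
  edge (2, 6)→(10, 18): d=(8,12) right/bottom  bias=-1
    (1,4)@(3, 9): e=[65,11,12] → X
    (2,4)@(5, 9): e=[67,33,-12] → .
    (1,5)@(3, 11): e=[49,11,28] → X
    (2,5)@(5, 11): e=[51,33,4] → X
    (3,5)@(7, 11): e=[53,55,-20] → .
    (1,6)@(3, 13): e=[33,11,44] → X
    (3,6)@(7, 13): e=[37,55,-4] → .
    (1,7)@(3, 15): e=[17,11,60] → X
    (3,7)@(7, 15): e=[21,55,12] → X
    (4,7)@(9, 15): e=[23,77,-12] → .
    (1,8)@(3, 17): e=[1,11,76] → X
    (4,8)@(9, 17): e=[7,77,4] → X
  covered (12 px):
    . . . . . .
    . . . . . .
    . . . . . .
    . . . . . .
    . X . . . .
    . X X . . .
    . X X . . .
    . X X X . .
    . X X X X .
T2:
  2·area = 12  (B↔C swapped to make it positive)
  edge (0, 15)→(4, 0): d=(4,-15) top-left  bias=+0
  edge (4, 0)→(4, 3): d=(0,3) right/bottom  bias=-1
  edge (4, 3)→(0, 15): d=(-4,12) right/bottom  bias=-1
    (1,2)@(3, 5): e=[5,3,4] → X
    (2,2)@(5, 5): e=[35,-3,-20] → .
    (1,3)@(3, 7): e=[13,3,-4] → .
  covered (1 px):
    . . . . . .
    . . . . . .
    . X . . . .
    . . . . . .
    . . . . . .
    . . . . . .
    . . . . . .
    . . . . . .
    . . . . . .

Z-buffer (winner per pixel, '.' = empty):
  . . . . . .
  . 0 . . . .
  . 2 0 0 0 .
  . . . 0 . .
  . 1 . . . .
  . 1 1 . . .
  . 1 1 . . .
  . 1 1 1 . .
  . 1 1 1 1 .

Final: 1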